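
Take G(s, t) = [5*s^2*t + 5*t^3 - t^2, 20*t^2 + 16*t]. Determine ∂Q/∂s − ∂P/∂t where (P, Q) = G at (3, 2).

∂G₂/∂s = 0
∂G₁/∂t = 5*s^2 + 15*t^2 - 2*t
Scalar curl = -5*s^2 - 15*t^2 + 2*t
At (3, 2): -101.

-101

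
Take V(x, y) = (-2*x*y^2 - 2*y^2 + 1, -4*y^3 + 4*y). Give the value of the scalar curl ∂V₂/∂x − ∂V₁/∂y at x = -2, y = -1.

∂V₂/∂x = 0
∂V₁/∂y = -4*x*y - 4*y
Scalar curl = 4*x*y + 4*y
At (-2, -1): 4.

4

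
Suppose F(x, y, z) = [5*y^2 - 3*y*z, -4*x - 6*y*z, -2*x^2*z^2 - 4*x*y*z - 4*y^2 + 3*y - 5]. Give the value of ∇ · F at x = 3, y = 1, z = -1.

30

∂F₁/∂x = 0
∂F₂/∂y = -6*z
∂F₃/∂z = -4*x^2*z - 4*x*y
∇·F = -4*x^2*z - 4*x*y - 6*z
At (3, 1, -1): 30.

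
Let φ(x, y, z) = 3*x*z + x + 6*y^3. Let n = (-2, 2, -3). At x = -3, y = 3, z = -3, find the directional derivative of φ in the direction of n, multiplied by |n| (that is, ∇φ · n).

∂φ/∂x = 3*z + 1
∂φ/∂y = 18*y^2
∂φ/∂z = 3*x
∇φ at (-3, 3, -3) = (-8, 162, -9)
∇φ · n = (-8)(-2) + (162)(2) + (-9)(-3) = 367

367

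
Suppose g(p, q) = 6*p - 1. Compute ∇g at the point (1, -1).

(6, 0)

∂g/∂p = 6
∂g/∂q = 0
∇g = (6, 0)
At (1, -1): (6, 0).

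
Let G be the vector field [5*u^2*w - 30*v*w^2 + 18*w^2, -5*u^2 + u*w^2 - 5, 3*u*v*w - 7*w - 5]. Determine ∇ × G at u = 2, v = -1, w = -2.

(∇×G)₁ = ∂G₃/∂v − ∂G₂/∂w = u*w
(∇×G)₂ = ∂G₁/∂w − ∂G₃/∂u = 5*u^2 - 63*v*w + 36*w
(∇×G)₃ = ∂G₂/∂u − ∂G₁/∂v = -10*u + 31*w^2
∇×G = (u*w, 5*u^2 - 63*v*w + 36*w, -10*u + 31*w^2)
At (2, -1, -2): (-4, -178, 104).

(-4, -178, 104)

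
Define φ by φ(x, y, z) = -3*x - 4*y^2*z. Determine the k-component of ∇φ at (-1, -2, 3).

-16

(∇φ)_3 = ∂φ/∂z = -4*y^2
At (-1, -2, 3): -16.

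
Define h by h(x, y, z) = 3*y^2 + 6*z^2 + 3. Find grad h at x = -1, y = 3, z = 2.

∂h/∂x = 0
∂h/∂y = 6*y
∂h/∂z = 12*z
∇h = (0, 6*y, 12*z)
At (-1, 3, 2): (0, 18, 24).

(0, 18, 24)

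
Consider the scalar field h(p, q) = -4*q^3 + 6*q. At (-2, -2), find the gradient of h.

(0, -42)

∂h/∂p = 0
∂h/∂q = -12*q^2 + 6
∇h = (0, -12*q^2 + 6)
At (-2, -2): (0, -42).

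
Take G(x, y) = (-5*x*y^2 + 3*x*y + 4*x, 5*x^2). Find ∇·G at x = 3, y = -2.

-22

∂G₁/∂x = -5*y^2 + 3*y + 4
∂G₂/∂y = 0
∇·G = -5*y^2 + 3*y + 4
At (3, -2): -22.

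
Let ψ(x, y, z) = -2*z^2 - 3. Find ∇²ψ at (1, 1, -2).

-4

∂²ψ/∂x² = 0
∂²ψ/∂y² = 0
∂²ψ/∂z² = -4
∇²ψ = -4
At (1, 1, -2): -4.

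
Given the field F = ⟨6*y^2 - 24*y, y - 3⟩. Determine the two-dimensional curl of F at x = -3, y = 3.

-12

∂F₂/∂x = 0
∂F₁/∂y = 12*y - 24
Scalar curl = -12*y + 24
At (-3, 3): -12.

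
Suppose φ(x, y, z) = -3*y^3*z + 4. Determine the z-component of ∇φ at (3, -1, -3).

3

(∇φ)_3 = ∂φ/∂z = -3*y^3
At (3, -1, -3): 3.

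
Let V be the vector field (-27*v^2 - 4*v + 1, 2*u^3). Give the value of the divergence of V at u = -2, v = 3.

∂V₁/∂u = 0
∂V₂/∂v = 0
∇·V = 0
At (-2, 3): 0.

0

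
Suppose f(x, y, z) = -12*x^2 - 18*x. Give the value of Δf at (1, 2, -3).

-24

∂²f/∂x² = -24
∂²f/∂y² = 0
∂²f/∂z² = 0
∇²f = -24
At (1, 2, -3): -24.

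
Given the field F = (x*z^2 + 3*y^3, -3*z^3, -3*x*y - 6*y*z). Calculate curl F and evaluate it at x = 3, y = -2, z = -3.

(∇×F)₁ = ∂F₃/∂y − ∂F₂/∂z = -3*x + 9*z^2 - 6*z
(∇×F)₂ = ∂F₁/∂z − ∂F₃/∂x = 2*x*z + 3*y
(∇×F)₃ = ∂F₂/∂x − ∂F₁/∂y = -9*y^2
∇×F = (-3*x + 9*z^2 - 6*z, 2*x*z + 3*y, -9*y^2)
At (3, -2, -3): (90, -24, -36).

(90, -24, -36)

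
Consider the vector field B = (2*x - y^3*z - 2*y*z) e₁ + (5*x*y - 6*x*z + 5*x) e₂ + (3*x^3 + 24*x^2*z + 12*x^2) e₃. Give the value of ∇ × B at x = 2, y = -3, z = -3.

(12, 237, -79)

(∇×B)₁ = ∂B₃/∂y − ∂B₂/∂z = 6*x
(∇×B)₂ = ∂B₁/∂z − ∂B₃/∂x = -9*x^2 - 48*x*z - 24*x - y^3 - 2*y
(∇×B)₃ = ∂B₂/∂x − ∂B₁/∂y = 3*y^2*z + 5*y - 4*z + 5
∇×B = (6*x, -9*x^2 - 48*x*z - 24*x - y^3 - 2*y, 3*y^2*z + 5*y - 4*z + 5)
At (2, -3, -3): (12, 237, -79).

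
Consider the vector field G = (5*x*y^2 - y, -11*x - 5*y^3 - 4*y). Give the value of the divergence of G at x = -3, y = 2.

∂G₁/∂x = 5*y^2
∂G₂/∂y = -15*y^2 - 4
∇·G = -10*y^2 - 4
At (-3, 2): -44.

-44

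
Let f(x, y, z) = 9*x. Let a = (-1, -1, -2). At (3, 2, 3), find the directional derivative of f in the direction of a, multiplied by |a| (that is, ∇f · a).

-9

∂f/∂x = 9
∂f/∂y = 0
∂f/∂z = 0
∇f at (3, 2, 3) = (9, 0, 0)
∇f · a = (9)(-1) + (0)(-1) + (0)(-2) = -9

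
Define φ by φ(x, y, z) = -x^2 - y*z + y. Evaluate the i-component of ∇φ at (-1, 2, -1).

2

(∇φ)_1 = ∂φ/∂x = -2*x
At (-1, 2, -1): 2.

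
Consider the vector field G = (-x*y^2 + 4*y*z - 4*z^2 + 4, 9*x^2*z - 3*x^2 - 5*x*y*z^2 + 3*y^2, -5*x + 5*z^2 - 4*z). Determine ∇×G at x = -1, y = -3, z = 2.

(51, -23, 28)

(∇×G)₁ = ∂G₃/∂y − ∂G₂/∂z = -9*x^2 + 10*x*y*z
(∇×G)₂ = ∂G₁/∂z − ∂G₃/∂x = 4*y - 8*z + 5
(∇×G)₃ = ∂G₂/∂x − ∂G₁/∂y = 2*x*y + 18*x*z - 6*x - 5*y*z^2 - 4*z
∇×G = (-9*x^2 + 10*x*y*z, 4*y - 8*z + 5, 2*x*y + 18*x*z - 6*x - 5*y*z^2 - 4*z)
At (-1, -3, 2): (51, -23, 28).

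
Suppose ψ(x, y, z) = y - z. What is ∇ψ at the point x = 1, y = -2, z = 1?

∂ψ/∂x = 0
∂ψ/∂y = 1
∂ψ/∂z = -1
∇ψ = (0, 1, -1)
At (1, -2, 1): (0, 1, -1).

(0, 1, -1)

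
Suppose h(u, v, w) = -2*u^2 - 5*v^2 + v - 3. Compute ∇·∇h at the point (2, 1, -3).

-14

∂²h/∂u² = -4
∂²h/∂v² = -10
∂²h/∂w² = 0
∇²h = -14
At (2, 1, -3): -14.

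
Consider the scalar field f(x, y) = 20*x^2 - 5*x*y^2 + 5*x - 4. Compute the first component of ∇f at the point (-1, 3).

-80

(∇f)_1 = ∂f/∂x = 40*x - 5*y^2 + 5
At (-1, 3): -80.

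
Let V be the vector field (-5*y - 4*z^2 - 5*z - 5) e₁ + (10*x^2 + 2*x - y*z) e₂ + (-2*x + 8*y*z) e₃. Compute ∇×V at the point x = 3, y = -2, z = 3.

(22, -27, 67)

(∇×V)₁ = ∂V₃/∂y − ∂V₂/∂z = y + 8*z
(∇×V)₂ = ∂V₁/∂z − ∂V₃/∂x = -8*z - 3
(∇×V)₃ = ∂V₂/∂x − ∂V₁/∂y = 20*x + 7
∇×V = (y + 8*z, -8*z - 3, 20*x + 7)
At (3, -2, 3): (22, -27, 67).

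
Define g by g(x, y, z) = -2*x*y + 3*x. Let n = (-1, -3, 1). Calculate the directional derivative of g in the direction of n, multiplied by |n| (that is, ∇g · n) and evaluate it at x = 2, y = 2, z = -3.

13

∂g/∂x = -2*y + 3
∂g/∂y = -2*x
∂g/∂z = 0
∇g at (2, 2, -3) = (-1, -4, 0)
∇g · n = (-1)(-1) + (-4)(-3) + (0)(1) = 13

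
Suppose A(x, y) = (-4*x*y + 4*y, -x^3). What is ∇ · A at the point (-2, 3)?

∂A₁/∂x = -4*y
∂A₂/∂y = 0
∇·A = -4*y
At (-2, 3): -12.

-12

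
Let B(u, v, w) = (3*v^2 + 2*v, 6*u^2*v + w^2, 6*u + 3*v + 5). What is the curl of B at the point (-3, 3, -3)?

(9, -6, -128)

(∇×B)₁ = ∂B₃/∂v − ∂B₂/∂w = -2*w + 3
(∇×B)₂ = ∂B₁/∂w − ∂B₃/∂u = -6
(∇×B)₃ = ∂B₂/∂u − ∂B₁/∂v = 12*u*v - 6*v - 2
∇×B = (-2*w + 3, -6, 12*u*v - 6*v - 2)
At (-3, 3, -3): (9, -6, -128).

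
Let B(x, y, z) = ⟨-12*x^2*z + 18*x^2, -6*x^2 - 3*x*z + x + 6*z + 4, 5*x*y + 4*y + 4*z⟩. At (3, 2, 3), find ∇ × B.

(∇×B)₁ = ∂B₃/∂y − ∂B₂/∂z = 8*x - 2
(∇×B)₂ = ∂B₁/∂z − ∂B₃/∂x = -12*x^2 - 5*y
(∇×B)₃ = ∂B₂/∂x − ∂B₁/∂y = -12*x - 3*z + 1
∇×B = (8*x - 2, -12*x^2 - 5*y, -12*x - 3*z + 1)
At (3, 2, 3): (22, -118, -44).

(22, -118, -44)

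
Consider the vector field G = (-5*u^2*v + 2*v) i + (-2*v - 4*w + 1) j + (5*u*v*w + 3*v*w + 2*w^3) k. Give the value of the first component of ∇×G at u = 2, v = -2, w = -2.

-22

(∇×G)_1 = ∂G₃/∂v − ∂G₂/∂w
= 5*u*w + 3*w − (-4)
= 5*u*w + 3*w + 4
At (2, -2, -2): -22.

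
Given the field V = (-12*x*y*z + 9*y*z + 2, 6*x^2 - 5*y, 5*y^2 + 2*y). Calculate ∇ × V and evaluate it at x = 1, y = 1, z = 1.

(12, -3, 15)

(∇×V)₁ = ∂V₃/∂y − ∂V₂/∂z = 10*y + 2
(∇×V)₂ = ∂V₁/∂z − ∂V₃/∂x = -12*x*y + 9*y
(∇×V)₃ = ∂V₂/∂x − ∂V₁/∂y = 12*x*z + 12*x - 9*z
∇×V = (10*y + 2, -12*x*y + 9*y, 12*x*z + 12*x - 9*z)
At (1, 1, 1): (12, -3, 15).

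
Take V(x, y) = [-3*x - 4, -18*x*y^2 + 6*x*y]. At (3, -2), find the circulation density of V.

-84

∂V₂/∂x = -18*y^2 + 6*y
∂V₁/∂y = 0
Scalar curl = -18*y^2 + 6*y
At (3, -2): -84.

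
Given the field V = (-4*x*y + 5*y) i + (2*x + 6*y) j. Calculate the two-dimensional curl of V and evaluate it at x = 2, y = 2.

5

∂V₂/∂x = 2
∂V₁/∂y = -4*x + 5
Scalar curl = 4*x - 3
At (2, 2): 5.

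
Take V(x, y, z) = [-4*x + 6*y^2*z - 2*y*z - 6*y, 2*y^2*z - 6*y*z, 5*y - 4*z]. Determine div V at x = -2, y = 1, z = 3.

∂V₁/∂x = -4
∂V₂/∂y = 4*y*z - 6*z
∂V₃/∂z = -4
∇·V = 4*y*z - 6*z - 8
At (-2, 1, 3): -14.

-14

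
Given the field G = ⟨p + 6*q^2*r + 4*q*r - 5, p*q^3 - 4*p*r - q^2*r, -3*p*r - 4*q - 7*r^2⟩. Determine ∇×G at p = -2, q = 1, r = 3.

(-11, 19, -59)

(∇×G)₁ = ∂G₃/∂q − ∂G₂/∂r = 4*p + q^2 - 4
(∇×G)₂ = ∂G₁/∂r − ∂G₃/∂p = 6*q^2 + 4*q + 3*r
(∇×G)₃ = ∂G₂/∂p − ∂G₁/∂q = q^3 - 12*q*r - 8*r
∇×G = (4*p + q^2 - 4, 6*q^2 + 4*q + 3*r, q^3 - 12*q*r - 8*r)
At (-2, 1, 3): (-11, 19, -59).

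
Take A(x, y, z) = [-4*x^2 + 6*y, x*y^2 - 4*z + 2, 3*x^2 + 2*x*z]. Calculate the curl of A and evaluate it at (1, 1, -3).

(4, 0, -5)

(∇×A)₁ = ∂A₃/∂y − ∂A₂/∂z = 4
(∇×A)₂ = ∂A₁/∂z − ∂A₃/∂x = -6*x - 2*z
(∇×A)₃ = ∂A₂/∂x − ∂A₁/∂y = y^2 - 6
∇×A = (4, -6*x - 2*z, y^2 - 6)
At (1, 1, -3): (4, 0, -5).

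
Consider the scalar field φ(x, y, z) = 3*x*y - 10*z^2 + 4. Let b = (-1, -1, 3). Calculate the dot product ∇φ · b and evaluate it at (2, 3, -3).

165

∂φ/∂x = 3*y
∂φ/∂y = 3*x
∂φ/∂z = -20*z
∇φ at (2, 3, -3) = (9, 6, 60)
∇φ · b = (9)(-1) + (6)(-1) + (60)(3) = 165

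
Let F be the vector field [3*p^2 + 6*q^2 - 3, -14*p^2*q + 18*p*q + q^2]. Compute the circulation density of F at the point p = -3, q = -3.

∂F₂/∂p = -28*p*q + 18*q
∂F₁/∂q = 12*q
Scalar curl = -28*p*q + 6*q
At (-3, -3): -270.

-270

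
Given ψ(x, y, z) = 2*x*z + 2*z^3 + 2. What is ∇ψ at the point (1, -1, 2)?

(4, 0, 26)

∂ψ/∂x = 2*z
∂ψ/∂y = 0
∂ψ/∂z = 2*x + 6*z^2
∇ψ = (2*z, 0, 2*x + 6*z^2)
At (1, -1, 2): (4, 0, 26).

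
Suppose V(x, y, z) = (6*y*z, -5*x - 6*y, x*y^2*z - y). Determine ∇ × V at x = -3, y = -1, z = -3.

(-19, -3, 13)

(∇×V)₁ = ∂V₃/∂y − ∂V₂/∂z = 2*x*y*z - 1
(∇×V)₂ = ∂V₁/∂z − ∂V₃/∂x = -y^2*z + 6*y
(∇×V)₃ = ∂V₂/∂x − ∂V₁/∂y = -6*z - 5
∇×V = (2*x*y*z - 1, -y^2*z + 6*y, -6*z - 5)
At (-3, -1, -3): (-19, -3, 13).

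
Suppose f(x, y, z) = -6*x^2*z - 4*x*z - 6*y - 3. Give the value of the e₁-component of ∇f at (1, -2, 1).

-16

(∇f)_1 = ∂f/∂x = -12*x*z - 4*z
At (1, -2, 1): -16.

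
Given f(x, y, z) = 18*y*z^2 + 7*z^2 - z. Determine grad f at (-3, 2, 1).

(0, 18, 85)

∂f/∂x = 0
∂f/∂y = 18*z^2
∂f/∂z = 36*y*z + 14*z - 1
∇f = (0, 18*z^2, 36*y*z + 14*z - 1)
At (-3, 2, 1): (0, 18, 85).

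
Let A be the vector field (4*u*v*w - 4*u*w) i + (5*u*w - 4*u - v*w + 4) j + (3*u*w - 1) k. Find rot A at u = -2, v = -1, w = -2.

(9, 22, -30)

(∇×A)₁ = ∂A₃/∂v − ∂A₂/∂w = -5*u + v
(∇×A)₂ = ∂A₁/∂w − ∂A₃/∂u = 4*u*v - 4*u - 3*w
(∇×A)₃ = ∂A₂/∂u − ∂A₁/∂v = -4*u*w + 5*w - 4
∇×A = (-5*u + v, 4*u*v - 4*u - 3*w, -4*u*w + 5*w - 4)
At (-2, -1, -2): (9, 22, -30).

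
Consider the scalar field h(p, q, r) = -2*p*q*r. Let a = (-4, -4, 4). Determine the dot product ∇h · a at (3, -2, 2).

64

∂h/∂p = -2*q*r
∂h/∂q = -2*p*r
∂h/∂r = -2*p*q
∇h at (3, -2, 2) = (8, -12, 12)
∇h · a = (8)(-4) + (-12)(-4) + (12)(4) = 64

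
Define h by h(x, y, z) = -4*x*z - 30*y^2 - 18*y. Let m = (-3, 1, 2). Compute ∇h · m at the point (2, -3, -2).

122

∂h/∂x = -4*z
∂h/∂y = -60*y - 18
∂h/∂z = -4*x
∇h at (2, -3, -2) = (8, 162, -8)
∇h · m = (8)(-3) + (162)(1) + (-8)(2) = 122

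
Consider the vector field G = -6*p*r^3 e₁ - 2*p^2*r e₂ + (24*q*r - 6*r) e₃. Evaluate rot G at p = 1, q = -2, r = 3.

(74, -162, -12)

(∇×G)₁ = ∂G₃/∂q − ∂G₂/∂r = 2*p^2 + 24*r
(∇×G)₂ = ∂G₁/∂r − ∂G₃/∂p = -18*p*r^2
(∇×G)₃ = ∂G₂/∂p − ∂G₁/∂q = -4*p*r
∇×G = (2*p^2 + 24*r, -18*p*r^2, -4*p*r)
At (1, -2, 3): (74, -162, -12).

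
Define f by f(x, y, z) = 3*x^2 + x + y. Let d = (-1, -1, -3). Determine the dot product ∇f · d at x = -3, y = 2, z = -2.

16

∂f/∂x = 6*x + 1
∂f/∂y = 1
∂f/∂z = 0
∇f at (-3, 2, -2) = (-17, 1, 0)
∇f · d = (-17)(-1) + (1)(-1) + (0)(-3) = 16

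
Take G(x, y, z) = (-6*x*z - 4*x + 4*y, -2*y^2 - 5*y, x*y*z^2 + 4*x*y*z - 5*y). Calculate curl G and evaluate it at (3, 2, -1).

(∇×G)₁ = ∂G₃/∂y − ∂G₂/∂z = x*z^2 + 4*x*z - 5
(∇×G)₂ = ∂G₁/∂z − ∂G₃/∂x = -6*x - y*z^2 - 4*y*z
(∇×G)₃ = ∂G₂/∂x − ∂G₁/∂y = -4
∇×G = (x*z^2 + 4*x*z - 5, -6*x - y*z^2 - 4*y*z, -4)
At (3, 2, -1): (-14, -12, -4).

(-14, -12, -4)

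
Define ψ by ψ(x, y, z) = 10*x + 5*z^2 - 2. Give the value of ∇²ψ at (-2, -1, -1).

10

∂²ψ/∂x² = 0
∂²ψ/∂y² = 0
∂²ψ/∂z² = 10
∇²ψ = 10
At (-2, -1, -1): 10.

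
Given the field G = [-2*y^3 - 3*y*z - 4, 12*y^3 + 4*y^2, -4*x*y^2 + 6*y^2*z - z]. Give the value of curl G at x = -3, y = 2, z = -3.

(-24, 10, 15)

(∇×G)₁ = ∂G₃/∂y − ∂G₂/∂z = -8*x*y + 12*y*z
(∇×G)₂ = ∂G₁/∂z − ∂G₃/∂x = 4*y^2 - 3*y
(∇×G)₃ = ∂G₂/∂x − ∂G₁/∂y = 6*y^2 + 3*z
∇×G = (-8*x*y + 12*y*z, 4*y^2 - 3*y, 6*y^2 + 3*z)
At (-3, 2, -3): (-24, 10, 15).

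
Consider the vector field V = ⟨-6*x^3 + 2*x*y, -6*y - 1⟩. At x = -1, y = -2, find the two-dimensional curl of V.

2

∂V₂/∂x = 0
∂V₁/∂y = 2*x
Scalar curl = -2*x
At (-1, -2): 2.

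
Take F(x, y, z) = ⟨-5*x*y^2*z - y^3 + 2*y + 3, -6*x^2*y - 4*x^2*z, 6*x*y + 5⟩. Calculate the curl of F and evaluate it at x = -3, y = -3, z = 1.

(18, 153, 31)

(∇×F)₁ = ∂F₃/∂y − ∂F₂/∂z = 4*x^2 + 6*x
(∇×F)₂ = ∂F₁/∂z − ∂F₃/∂x = -5*x*y^2 - 6*y
(∇×F)₃ = ∂F₂/∂x − ∂F₁/∂y = 10*x*y*z - 12*x*y - 8*x*z + 3*y^2 - 2
∇×F = (4*x^2 + 6*x, -5*x*y^2 - 6*y, 10*x*y*z - 12*x*y - 8*x*z + 3*y^2 - 2)
At (-3, -3, 1): (18, 153, 31).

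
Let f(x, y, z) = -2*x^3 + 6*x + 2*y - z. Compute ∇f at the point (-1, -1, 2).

(0, 2, -1)

∂f/∂x = -6*x^2 + 6
∂f/∂y = 2
∂f/∂z = -1
∇f = (-6*x^2 + 6, 2, -1)
At (-1, -1, 2): (0, 2, -1).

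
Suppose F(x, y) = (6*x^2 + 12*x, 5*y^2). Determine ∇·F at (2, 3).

66

∂F₁/∂x = 12*x + 12
∂F₂/∂y = 10*y
∇·F = 12*x + 10*y + 12
At (2, 3): 66.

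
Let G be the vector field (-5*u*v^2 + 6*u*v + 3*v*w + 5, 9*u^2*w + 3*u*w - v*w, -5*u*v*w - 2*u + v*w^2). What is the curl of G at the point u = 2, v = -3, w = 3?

(-66, -52, 36)

(∇×G)₁ = ∂G₃/∂v − ∂G₂/∂w = -9*u^2 - 5*u*w - 3*u + v + w^2
(∇×G)₂ = ∂G₁/∂w − ∂G₃/∂u = 5*v*w + 3*v + 2
(∇×G)₃ = ∂G₂/∂u − ∂G₁/∂v = 10*u*v + 18*u*w - 6*u
∇×G = (-9*u^2 - 5*u*w - 3*u + v + w^2, 5*v*w + 3*v + 2, 10*u*v + 18*u*w - 6*u)
At (2, -3, 3): (-66, -52, 36).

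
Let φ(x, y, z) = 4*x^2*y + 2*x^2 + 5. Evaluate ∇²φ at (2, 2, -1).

∂²φ/∂x² = 4*(2*y + 1)
∂²φ/∂y² = 0
∂²φ/∂z² = 0
∇²φ = 8*y + 4
At (2, 2, -1): 20.

20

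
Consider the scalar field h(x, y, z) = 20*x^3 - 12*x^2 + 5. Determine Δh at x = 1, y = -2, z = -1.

96

∂²h/∂x² = 24*(5*x - 1)
∂²h/∂y² = 0
∂²h/∂z² = 0
∇²h = 120*x - 24
At (1, -2, -1): 96.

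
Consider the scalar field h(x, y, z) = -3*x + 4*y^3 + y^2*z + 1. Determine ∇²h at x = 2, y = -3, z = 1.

∂²h/∂x² = 0
∂²h/∂y² = 2*(12*y + z)
∂²h/∂z² = 0
∇²h = 24*y + 2*z
At (2, -3, 1): -70.

-70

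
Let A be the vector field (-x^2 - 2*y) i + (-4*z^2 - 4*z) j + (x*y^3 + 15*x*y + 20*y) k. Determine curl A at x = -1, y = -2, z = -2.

(∇×A)₁ = ∂A₃/∂y − ∂A₂/∂z = 3*x*y^2 + 15*x + 8*z + 24
(∇×A)₂ = ∂A₁/∂z − ∂A₃/∂x = -y^3 - 15*y
(∇×A)₃ = ∂A₂/∂x − ∂A₁/∂y = 2
∇×A = (3*x*y^2 + 15*x + 8*z + 24, -y^3 - 15*y, 2)
At (-1, -2, -2): (-19, 38, 2).

(-19, 38, 2)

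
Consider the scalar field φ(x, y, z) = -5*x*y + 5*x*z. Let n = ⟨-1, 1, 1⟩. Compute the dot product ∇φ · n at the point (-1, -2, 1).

∂φ/∂x = -5*y + 5*z
∂φ/∂y = -5*x
∂φ/∂z = 5*x
∇φ at (-1, -2, 1) = (15, 5, -5)
∇φ · n = (15)(-1) + (5)(1) + (-5)(1) = -15

-15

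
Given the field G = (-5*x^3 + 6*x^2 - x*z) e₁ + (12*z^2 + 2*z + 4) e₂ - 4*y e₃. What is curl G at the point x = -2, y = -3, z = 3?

(-78, 2, 0)

(∇×G)₁ = ∂G₃/∂y − ∂G₂/∂z = -24*z - 6
(∇×G)₂ = ∂G₁/∂z − ∂G₃/∂x = -x
(∇×G)₃ = ∂G₂/∂x − ∂G₁/∂y = 0
∇×G = (-24*z - 6, -x, 0)
At (-2, -3, 3): (-78, 2, 0).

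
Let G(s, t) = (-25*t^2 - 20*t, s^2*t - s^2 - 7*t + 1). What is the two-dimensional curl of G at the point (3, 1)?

∂G₂/∂s = 2*s*t - 2*s
∂G₁/∂t = -50*t - 20
Scalar curl = 2*s*t - 2*s + 50*t + 20
At (3, 1): 70.

70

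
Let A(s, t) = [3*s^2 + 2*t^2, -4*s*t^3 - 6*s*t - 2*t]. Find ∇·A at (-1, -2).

46

∂A₁/∂s = 6*s
∂A₂/∂t = -12*s*t^2 - 6*s - 2
∇·A = -12*s*t^2 - 2
At (-1, -2): 46.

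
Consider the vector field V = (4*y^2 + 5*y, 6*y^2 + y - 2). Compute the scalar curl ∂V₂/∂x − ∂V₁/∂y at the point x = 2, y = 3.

-29

∂V₂/∂x = 0
∂V₁/∂y = 8*y + 5
Scalar curl = -8*y - 5
At (2, 3): -29.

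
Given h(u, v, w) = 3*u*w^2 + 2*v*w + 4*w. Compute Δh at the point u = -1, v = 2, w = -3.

-6

∂²h/∂u² = 0
∂²h/∂v² = 0
∂²h/∂w² = 6*u
∇²h = 6*u
At (-1, 2, -3): -6.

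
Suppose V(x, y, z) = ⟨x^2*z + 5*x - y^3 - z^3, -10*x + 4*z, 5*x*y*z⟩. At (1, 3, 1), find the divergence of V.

∂V₁/∂x = 2*x*z + 5
∂V₂/∂y = 0
∂V₃/∂z = 5*x*y
∇·V = 5*x*y + 2*x*z + 5
At (1, 3, 1): 22.

22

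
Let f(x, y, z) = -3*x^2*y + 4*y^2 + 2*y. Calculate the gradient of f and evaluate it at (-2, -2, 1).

∂f/∂x = -6*x*y
∂f/∂y = -3*x^2 + 8*y + 2
∂f/∂z = 0
∇f = (-6*x*y, -3*x^2 + 8*y + 2, 0)
At (-2, -2, 1): (-24, -26, 0).

(-24, -26, 0)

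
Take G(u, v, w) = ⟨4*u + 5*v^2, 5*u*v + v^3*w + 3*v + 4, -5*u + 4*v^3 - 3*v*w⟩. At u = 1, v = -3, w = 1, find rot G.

(132, 5, 15)

(∇×G)₁ = ∂G₃/∂v − ∂G₂/∂w = -v^3 + 12*v^2 - 3*w
(∇×G)₂ = ∂G₁/∂w − ∂G₃/∂u = 5
(∇×G)₃ = ∂G₂/∂u − ∂G₁/∂v = -5*v
∇×G = (-v^3 + 12*v^2 - 3*w, 5, -5*v)
At (1, -3, 1): (132, 5, 15).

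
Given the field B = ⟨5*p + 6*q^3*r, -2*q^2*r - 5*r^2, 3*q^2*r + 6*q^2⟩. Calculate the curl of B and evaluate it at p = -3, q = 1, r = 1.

(∇×B)₁ = ∂B₃/∂q − ∂B₂/∂r = 2*q^2 + 6*q*r + 12*q + 10*r
(∇×B)₂ = ∂B₁/∂r − ∂B₃/∂p = 6*q^3
(∇×B)₃ = ∂B₂/∂p − ∂B₁/∂q = -18*q^2*r
∇×B = (2*q^2 + 6*q*r + 12*q + 10*r, 6*q^3, -18*q^2*r)
At (-3, 1, 1): (30, 6, -18).

(30, 6, -18)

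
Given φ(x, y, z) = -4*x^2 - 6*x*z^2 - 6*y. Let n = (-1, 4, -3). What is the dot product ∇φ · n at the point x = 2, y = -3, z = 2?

∂φ/∂x = -8*x - 6*z^2
∂φ/∂y = -6
∂φ/∂z = -12*x*z
∇φ at (2, -3, 2) = (-40, -6, -48)
∇φ · n = (-40)(-1) + (-6)(4) + (-48)(-3) = 160

160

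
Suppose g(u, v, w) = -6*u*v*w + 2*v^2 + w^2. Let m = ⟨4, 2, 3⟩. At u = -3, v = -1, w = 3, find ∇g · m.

∂g/∂u = -6*v*w
∂g/∂v = -6*u*w + 4*v
∂g/∂w = -6*u*v + 2*w
∇g at (-3, -1, 3) = (18, 50, -12)
∇g · m = (18)(4) + (50)(2) + (-12)(3) = 136

136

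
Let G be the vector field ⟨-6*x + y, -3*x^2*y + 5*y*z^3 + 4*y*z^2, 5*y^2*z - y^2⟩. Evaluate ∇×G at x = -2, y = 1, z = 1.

(-15, 0, 11)

(∇×G)₁ = ∂G₃/∂y − ∂G₂/∂z = -15*y*z^2 + 2*y*z - 2*y
(∇×G)₂ = ∂G₁/∂z − ∂G₃/∂x = 0
(∇×G)₃ = ∂G₂/∂x − ∂G₁/∂y = -6*x*y - 1
∇×G = (-15*y*z^2 + 2*y*z - 2*y, 0, -6*x*y - 1)
At (-2, 1, 1): (-15, 0, 11).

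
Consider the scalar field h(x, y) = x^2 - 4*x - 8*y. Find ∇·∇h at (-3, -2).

2

∂²h/∂x² = 2
∂²h/∂y² = 0
∇²h = 2
At (-3, -2): 2.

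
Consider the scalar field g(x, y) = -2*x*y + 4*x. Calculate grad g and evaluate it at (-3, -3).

∂g/∂x = -2*y + 4
∂g/∂y = -2*x
∇g = (-2*y + 4, -2*x)
At (-3, -3): (10, 6).

(10, 6)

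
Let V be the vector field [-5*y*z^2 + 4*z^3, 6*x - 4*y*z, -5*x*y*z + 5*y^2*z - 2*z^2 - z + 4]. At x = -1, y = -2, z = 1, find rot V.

(-23, 22, 11)

(∇×V)₁ = ∂V₃/∂y − ∂V₂/∂z = -5*x*z + 10*y*z + 4*y
(∇×V)₂ = ∂V₁/∂z − ∂V₃/∂x = -5*y*z + 12*z^2
(∇×V)₃ = ∂V₂/∂x − ∂V₁/∂y = 5*z^2 + 6
∇×V = (-5*x*z + 10*y*z + 4*y, -5*y*z + 12*z^2, 5*z^2 + 6)
At (-1, -2, 1): (-23, 22, 11).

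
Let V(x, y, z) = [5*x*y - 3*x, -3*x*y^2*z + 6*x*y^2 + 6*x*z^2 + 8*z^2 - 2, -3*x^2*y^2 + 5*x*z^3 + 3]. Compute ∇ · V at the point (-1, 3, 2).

∂V₁/∂x = 5*y - 3
∂V₂/∂y = -6*x*y*z + 12*x*y
∂V₃/∂z = 15*x*z^2
∇·V = -6*x*y*z + 12*x*y + 15*x*z^2 + 5*y - 3
At (-1, 3, 2): -48.

-48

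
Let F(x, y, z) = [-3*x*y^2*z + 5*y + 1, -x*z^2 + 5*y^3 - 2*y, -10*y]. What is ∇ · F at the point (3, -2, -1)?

70

∂F₁/∂x = -3*y^2*z
∂F₂/∂y = 15*y^2 - 2
∂F₃/∂z = 0
∇·F = -3*y^2*z + 15*y^2 - 2
At (3, -2, -1): 70.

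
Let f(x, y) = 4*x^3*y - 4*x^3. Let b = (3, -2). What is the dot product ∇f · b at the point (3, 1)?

∂f/∂x = 12*x^2*y - 12*x^2
∂f/∂y = 4*x^3
∇f at (3, 1) = (0, 108)
∇f · b = (0)(3) + (108)(-2) = -216

-216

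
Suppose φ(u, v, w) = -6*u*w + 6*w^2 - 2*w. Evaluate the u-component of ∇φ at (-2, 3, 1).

(∇φ)_1 = ∂φ/∂u = -6*w
At (-2, 3, 1): -6.

-6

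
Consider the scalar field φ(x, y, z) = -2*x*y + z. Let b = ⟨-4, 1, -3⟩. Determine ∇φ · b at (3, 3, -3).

∂φ/∂x = -2*y
∂φ/∂y = -2*x
∂φ/∂z = 1
∇φ at (3, 3, -3) = (-6, -6, 1)
∇φ · b = (-6)(-4) + (-6)(1) + (1)(-3) = 15

15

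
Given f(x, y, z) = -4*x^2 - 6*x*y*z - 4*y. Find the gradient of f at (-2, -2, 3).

∂f/∂x = -8*x - 6*y*z
∂f/∂y = -6*x*z - 4
∂f/∂z = -6*x*y
∇f = (-8*x - 6*y*z, -6*x*z - 4, -6*x*y)
At (-2, -2, 3): (52, 32, -24).

(52, 32, -24)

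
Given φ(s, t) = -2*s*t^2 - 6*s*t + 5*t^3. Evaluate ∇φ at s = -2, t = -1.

(4, 19)

∂φ/∂s = -2*t^2 - 6*t
∂φ/∂t = -4*s*t - 6*s + 15*t^2
∇φ = (-2*t^2 - 6*t, -4*s*t - 6*s + 15*t^2)
At (-2, -1): (4, 19).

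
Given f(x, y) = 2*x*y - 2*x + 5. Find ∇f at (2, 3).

(4, 4)

∂f/∂x = 2*y - 2
∂f/∂y = 2*x
∇f = (2*y - 2, 2*x)
At (2, 3): (4, 4).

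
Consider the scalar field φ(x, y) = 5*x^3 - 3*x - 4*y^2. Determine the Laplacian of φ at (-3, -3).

-98

∂²φ/∂x² = 30*x
∂²φ/∂y² = -8
∇²φ = 30*x - 8
At (-3, -3): -98.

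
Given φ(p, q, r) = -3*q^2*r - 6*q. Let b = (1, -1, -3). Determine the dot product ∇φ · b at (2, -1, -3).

33

∂φ/∂p = 0
∂φ/∂q = -6*q*r - 6
∂φ/∂r = -3*q^2
∇φ at (2, -1, -3) = (0, -24, -3)
∇φ · b = (0)(1) + (-24)(-1) + (-3)(-3) = 33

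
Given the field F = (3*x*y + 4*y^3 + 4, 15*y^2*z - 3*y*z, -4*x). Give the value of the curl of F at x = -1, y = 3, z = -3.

(∇×F)₁ = ∂F₃/∂y − ∂F₂/∂z = -15*y^2 + 3*y
(∇×F)₂ = ∂F₁/∂z − ∂F₃/∂x = 4
(∇×F)₃ = ∂F₂/∂x − ∂F₁/∂y = -3*x - 12*y^2
∇×F = (-15*y^2 + 3*y, 4, -3*x - 12*y^2)
At (-1, 3, -3): (-126, 4, -105).

(-126, 4, -105)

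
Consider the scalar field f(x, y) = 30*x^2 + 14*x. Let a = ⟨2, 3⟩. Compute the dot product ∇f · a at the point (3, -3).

388

∂f/∂x = 60*x + 14
∂f/∂y = 0
∇f at (3, -3) = (194, 0)
∇f · a = (194)(2) + (0)(3) = 388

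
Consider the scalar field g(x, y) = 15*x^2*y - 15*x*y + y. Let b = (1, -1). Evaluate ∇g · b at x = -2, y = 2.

-241

∂g/∂x = 30*x*y - 15*y
∂g/∂y = 15*x^2 - 15*x + 1
∇g at (-2, 2) = (-150, 91)
∇g · b = (-150)(1) + (91)(-1) = -241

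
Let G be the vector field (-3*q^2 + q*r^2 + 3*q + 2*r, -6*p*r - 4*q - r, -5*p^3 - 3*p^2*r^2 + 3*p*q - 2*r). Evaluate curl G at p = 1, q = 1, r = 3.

(10, 74, -24)

(∇×G)₁ = ∂G₃/∂q − ∂G₂/∂r = 9*p + 1
(∇×G)₂ = ∂G₁/∂r − ∂G₃/∂p = 15*p^2 + 6*p*r^2 + 2*q*r - 3*q + 2
(∇×G)₃ = ∂G₂/∂p − ∂G₁/∂q = 6*q - r^2 - 6*r - 3
∇×G = (9*p + 1, 15*p^2 + 6*p*r^2 + 2*q*r - 3*q + 2, 6*q - r^2 - 6*r - 3)
At (1, 1, 3): (10, 74, -24).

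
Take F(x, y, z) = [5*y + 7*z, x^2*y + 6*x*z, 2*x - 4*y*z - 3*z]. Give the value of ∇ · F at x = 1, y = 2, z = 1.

∂F₁/∂x = 0
∂F₂/∂y = x^2
∂F₃/∂z = -4*y - 3
∇·F = x^2 - 4*y - 3
At (1, 2, 1): -10.

-10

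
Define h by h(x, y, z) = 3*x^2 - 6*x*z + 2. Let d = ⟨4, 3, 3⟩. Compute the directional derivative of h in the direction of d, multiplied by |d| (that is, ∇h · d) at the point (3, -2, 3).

∂h/∂x = 6*x - 6*z
∂h/∂y = 0
∂h/∂z = -6*x
∇h at (3, -2, 3) = (0, 0, -18)
∇h · d = (0)(4) + (0)(3) + (-18)(3) = -54

-54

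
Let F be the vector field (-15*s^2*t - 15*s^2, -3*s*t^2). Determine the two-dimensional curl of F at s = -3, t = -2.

123

∂F₂/∂s = -3*t^2
∂F₁/∂t = -15*s^2
Scalar curl = 15*s^2 - 3*t^2
At (-3, -2): 123.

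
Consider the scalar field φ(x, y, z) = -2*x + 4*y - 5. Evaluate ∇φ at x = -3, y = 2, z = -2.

∂φ/∂x = -2
∂φ/∂y = 4
∂φ/∂z = 0
∇φ = (-2, 4, 0)
At (-3, 2, -2): (-2, 4, 0).

(-2, 4, 0)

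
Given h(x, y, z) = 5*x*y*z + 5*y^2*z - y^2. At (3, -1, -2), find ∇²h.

-22

∂²h/∂x² = 0
∂²h/∂y² = 2*(5*z - 1)
∂²h/∂z² = 0
∇²h = 10*z - 2
At (3, -1, -2): -22.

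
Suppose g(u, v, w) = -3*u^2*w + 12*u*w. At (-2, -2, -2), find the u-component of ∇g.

(∇g)_1 = ∂g/∂u = -6*u*w + 12*w
At (-2, -2, -2): -48.

-48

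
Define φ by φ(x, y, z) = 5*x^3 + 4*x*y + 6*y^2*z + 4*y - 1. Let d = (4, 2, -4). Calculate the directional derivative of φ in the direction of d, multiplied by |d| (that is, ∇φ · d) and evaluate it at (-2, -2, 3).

-40

∂φ/∂x = 15*x^2 + 4*y
∂φ/∂y = 4*x + 12*y*z + 4
∂φ/∂z = 6*y^2
∇φ at (-2, -2, 3) = (52, -76, 24)
∇φ · d = (52)(4) + (-76)(2) + (24)(-4) = -40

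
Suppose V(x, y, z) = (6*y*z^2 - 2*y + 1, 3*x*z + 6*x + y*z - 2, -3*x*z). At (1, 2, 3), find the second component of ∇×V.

81

(∇×V)_2 = ∂V₁/∂z − ∂V₃/∂x
= 12*y*z − (-3*z)
= 12*y*z + 3*z
At (1, 2, 3): 81.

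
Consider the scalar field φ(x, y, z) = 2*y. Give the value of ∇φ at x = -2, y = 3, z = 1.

(0, 2, 0)

∂φ/∂x = 0
∂φ/∂y = 2
∂φ/∂z = 0
∇φ = (0, 2, 0)
At (-2, 3, 1): (0, 2, 0).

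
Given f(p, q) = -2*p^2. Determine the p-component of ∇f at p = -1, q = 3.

4

(∇f)_1 = ∂f/∂p = -4*p
At (-1, 3): 4.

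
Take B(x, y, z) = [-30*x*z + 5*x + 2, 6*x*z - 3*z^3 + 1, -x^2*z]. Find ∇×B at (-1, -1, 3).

(87, 24, 18)

(∇×B)₁ = ∂B₃/∂y − ∂B₂/∂z = -6*x + 9*z^2
(∇×B)₂ = ∂B₁/∂z − ∂B₃/∂x = 2*x*z - 30*x
(∇×B)₃ = ∂B₂/∂x − ∂B₁/∂y = 6*z
∇×B = (-6*x + 9*z^2, 2*x*z - 30*x, 6*z)
At (-1, -1, 3): (87, 24, 18).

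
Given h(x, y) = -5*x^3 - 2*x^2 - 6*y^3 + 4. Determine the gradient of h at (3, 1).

(-147, -18)

∂h/∂x = -15*x^2 - 4*x
∂h/∂y = -18*y^2
∇h = (-15*x^2 - 4*x, -18*y^2)
At (3, 1): (-147, -18).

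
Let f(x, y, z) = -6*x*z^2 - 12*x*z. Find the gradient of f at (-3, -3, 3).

(-90, 0, 144)

∂f/∂x = -6*z^2 - 12*z
∂f/∂y = 0
∂f/∂z = -12*x*z - 12*x
∇f = (-6*z^2 - 12*z, 0, -12*x*z - 12*x)
At (-3, -3, 3): (-90, 0, 144).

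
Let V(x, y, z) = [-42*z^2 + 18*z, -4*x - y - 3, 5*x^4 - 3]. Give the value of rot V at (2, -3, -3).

(∇×V)₁ = ∂V₃/∂y − ∂V₂/∂z = 0
(∇×V)₂ = ∂V₁/∂z − ∂V₃/∂x = -20*x^3 - 84*z + 18
(∇×V)₃ = ∂V₂/∂x − ∂V₁/∂y = -4
∇×V = (0, -20*x^3 - 84*z + 18, -4)
At (2, -3, -3): (0, 110, -4).

(0, 110, -4)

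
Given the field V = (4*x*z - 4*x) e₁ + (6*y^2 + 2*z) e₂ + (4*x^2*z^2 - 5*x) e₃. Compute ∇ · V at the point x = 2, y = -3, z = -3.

-148

∂V₁/∂x = 4*z - 4
∂V₂/∂y = 12*y
∂V₃/∂z = 8*x^2*z
∇·V = 8*x^2*z + 12*y + 4*z - 4
At (2, -3, -3): -148.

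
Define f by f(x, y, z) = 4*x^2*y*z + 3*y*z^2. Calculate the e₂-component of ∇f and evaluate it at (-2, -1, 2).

(∇f)_2 = ∂f/∂y = 4*x^2*z + 3*z^2
At (-2, -1, 2): 44.

44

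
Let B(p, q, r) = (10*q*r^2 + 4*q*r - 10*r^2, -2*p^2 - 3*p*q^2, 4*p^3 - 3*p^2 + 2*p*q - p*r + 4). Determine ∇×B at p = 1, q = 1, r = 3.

(∇×B)₁ = ∂B₃/∂q − ∂B₂/∂r = 2*p
(∇×B)₂ = ∂B₁/∂r − ∂B₃/∂p = -12*p^2 + 6*p + 20*q*r + 2*q - 19*r
(∇×B)₃ = ∂B₂/∂p − ∂B₁/∂q = -4*p - 3*q^2 - 10*r^2 - 4*r
∇×B = (2*p, -12*p^2 + 6*p + 20*q*r + 2*q - 19*r, -4*p - 3*q^2 - 10*r^2 - 4*r)
At (1, 1, 3): (2, -1, -109).

(2, -1, -109)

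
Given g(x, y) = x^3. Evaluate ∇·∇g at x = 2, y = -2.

∂²g/∂x² = 6*x
∂²g/∂y² = 0
∇²g = 6*x
At (2, -2): 12.

12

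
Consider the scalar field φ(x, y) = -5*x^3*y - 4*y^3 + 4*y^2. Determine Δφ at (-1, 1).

14

∂²φ/∂x² = -30*x*y
∂²φ/∂y² = 8*(-3*y + 1)
∇²φ = -30*x*y - 24*y + 8
At (-1, 1): 14.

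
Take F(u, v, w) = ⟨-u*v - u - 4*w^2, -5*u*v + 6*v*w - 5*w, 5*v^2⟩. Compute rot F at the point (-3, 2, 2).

(∇×F)₁ = ∂F₃/∂v − ∂F₂/∂w = 4*v + 5
(∇×F)₂ = ∂F₁/∂w − ∂F₃/∂u = -8*w
(∇×F)₃ = ∂F₂/∂u − ∂F₁/∂v = u - 5*v
∇×F = (4*v + 5, -8*w, u - 5*v)
At (-3, 2, 2): (13, -16, -13).

(13, -16, -13)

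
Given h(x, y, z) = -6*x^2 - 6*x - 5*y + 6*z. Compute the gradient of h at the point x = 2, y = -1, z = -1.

(-30, -5, 6)

∂h/∂x = -12*x - 6
∂h/∂y = -5
∂h/∂z = 6
∇h = (-12*x - 6, -5, 6)
At (2, -1, -1): (-30, -5, 6).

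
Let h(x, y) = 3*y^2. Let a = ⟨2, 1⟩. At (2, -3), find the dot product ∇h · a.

-18

∂h/∂x = 0
∂h/∂y = 6*y
∇h at (2, -3) = (0, -18)
∇h · a = (0)(2) + (-18)(1) = -18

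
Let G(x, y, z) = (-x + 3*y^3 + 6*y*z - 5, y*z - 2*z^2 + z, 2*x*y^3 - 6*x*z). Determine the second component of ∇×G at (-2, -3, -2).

(∇×G)_2 = ∂G₁/∂z − ∂G₃/∂x
= 6*y − (2*y^3 - 6*z)
= -2*y^3 + 6*y + 6*z
At (-2, -3, -2): 24.

24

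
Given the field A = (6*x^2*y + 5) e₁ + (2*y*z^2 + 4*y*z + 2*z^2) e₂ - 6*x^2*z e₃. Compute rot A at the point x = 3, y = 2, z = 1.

(-20, 36, -54)

(∇×A)₁ = ∂A₃/∂y − ∂A₂/∂z = -4*y*z - 4*y - 4*z
(∇×A)₂ = ∂A₁/∂z − ∂A₃/∂x = 12*x*z
(∇×A)₃ = ∂A₂/∂x − ∂A₁/∂y = -6*x^2
∇×A = (-4*y*z - 4*y - 4*z, 12*x*z, -6*x^2)
At (3, 2, 1): (-20, 36, -54).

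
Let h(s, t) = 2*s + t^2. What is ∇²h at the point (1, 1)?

2

∂²h/∂s² = 0
∂²h/∂t² = 2
∇²h = 2
At (1, 1): 2.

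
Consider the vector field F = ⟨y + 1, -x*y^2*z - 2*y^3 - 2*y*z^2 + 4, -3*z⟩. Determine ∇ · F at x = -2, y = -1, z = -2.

-9

∂F₁/∂x = 0
∂F₂/∂y = -2*x*y*z - 6*y^2 - 2*z^2
∂F₃/∂z = -3
∇·F = -2*x*y*z - 6*y^2 - 2*z^2 - 3
At (-2, -1, -2): -9.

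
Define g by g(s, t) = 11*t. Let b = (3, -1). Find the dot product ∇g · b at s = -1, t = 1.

∂g/∂s = 0
∂g/∂t = 11
∇g at (-1, 1) = (0, 11)
∇g · b = (0)(3) + (11)(-1) = -11

-11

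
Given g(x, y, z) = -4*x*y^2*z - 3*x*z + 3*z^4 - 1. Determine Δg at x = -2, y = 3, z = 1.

∂²g/∂x² = 0
∂²g/∂y² = -8*x*z
∂²g/∂z² = 36*z^2
∇²g = -8*x*z + 36*z^2
At (-2, 3, 1): 52.

52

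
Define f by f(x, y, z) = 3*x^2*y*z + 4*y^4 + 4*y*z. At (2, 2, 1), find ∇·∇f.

204

∂²f/∂x² = 6*y*z
∂²f/∂y² = 48*y^2
∂²f/∂z² = 0
∇²f = 48*y^2 + 6*y*z
At (2, 2, 1): 204.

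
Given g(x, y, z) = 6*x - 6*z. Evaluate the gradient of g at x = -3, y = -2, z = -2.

(6, 0, -6)

∂g/∂x = 6
∂g/∂y = 0
∂g/∂z = -6
∇g = (6, 0, -6)
At (-3, -2, -2): (6, 0, -6).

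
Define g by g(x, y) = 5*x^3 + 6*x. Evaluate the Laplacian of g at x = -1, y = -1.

∂²g/∂x² = 30*x
∂²g/∂y² = 0
∇²g = 30*x
At (-1, -1): -30.

-30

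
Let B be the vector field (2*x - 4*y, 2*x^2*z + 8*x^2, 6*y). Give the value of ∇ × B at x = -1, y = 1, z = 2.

(∇×B)₁ = ∂B₃/∂y − ∂B₂/∂z = -2*x^2 + 6
(∇×B)₂ = ∂B₁/∂z − ∂B₃/∂x = 0
(∇×B)₃ = ∂B₂/∂x − ∂B₁/∂y = 4*x*z + 16*x + 4
∇×B = (-2*x^2 + 6, 0, 4*x*z + 16*x + 4)
At (-1, 1, 2): (4, 0, -20).

(4, 0, -20)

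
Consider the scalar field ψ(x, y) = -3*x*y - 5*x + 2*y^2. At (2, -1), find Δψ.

4

∂²ψ/∂x² = 0
∂²ψ/∂y² = 4
∇²ψ = 4
At (2, -1): 4.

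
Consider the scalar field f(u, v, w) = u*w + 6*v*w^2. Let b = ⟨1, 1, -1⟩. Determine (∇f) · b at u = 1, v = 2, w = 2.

∂f/∂u = w
∂f/∂v = 6*w^2
∂f/∂w = u + 12*v*w
∇f at (1, 2, 2) = (2, 24, 49)
∇f · b = (2)(1) + (24)(1) + (49)(-1) = -23

-23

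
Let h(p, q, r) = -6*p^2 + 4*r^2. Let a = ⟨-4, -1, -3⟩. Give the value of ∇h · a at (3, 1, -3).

∂h/∂p = -12*p
∂h/∂q = 0
∂h/∂r = 8*r
∇h at (3, 1, -3) = (-36, 0, -24)
∇h · a = (-36)(-4) + (0)(-1) + (-24)(-3) = 216

216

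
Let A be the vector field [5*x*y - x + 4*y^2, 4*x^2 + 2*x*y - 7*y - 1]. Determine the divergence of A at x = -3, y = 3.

∂A₁/∂x = 5*y - 1
∂A₂/∂y = 2*x - 7
∇·A = 2*x + 5*y - 8
At (-3, 3): 1.

1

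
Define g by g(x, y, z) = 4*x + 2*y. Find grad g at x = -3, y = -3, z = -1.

∂g/∂x = 4
∂g/∂y = 2
∂g/∂z = 0
∇g = (4, 2, 0)
At (-3, -3, -1): (4, 2, 0).

(4, 2, 0)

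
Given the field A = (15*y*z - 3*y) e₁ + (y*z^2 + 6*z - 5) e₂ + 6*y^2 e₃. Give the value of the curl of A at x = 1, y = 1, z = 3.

(∇×A)₁ = ∂A₃/∂y − ∂A₂/∂z = -2*y*z + 12*y - 6
(∇×A)₂ = ∂A₁/∂z − ∂A₃/∂x = 15*y
(∇×A)₃ = ∂A₂/∂x − ∂A₁/∂y = -15*z + 3
∇×A = (-2*y*z + 12*y - 6, 15*y, -15*z + 3)
At (1, 1, 3): (0, 15, -42).

(0, 15, -42)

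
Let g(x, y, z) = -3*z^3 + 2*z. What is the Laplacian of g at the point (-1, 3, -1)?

∂²g/∂x² = 0
∂²g/∂y² = 0
∂²g/∂z² = -18*z
∇²g = -18*z
At (-1, 3, -1): 18.

18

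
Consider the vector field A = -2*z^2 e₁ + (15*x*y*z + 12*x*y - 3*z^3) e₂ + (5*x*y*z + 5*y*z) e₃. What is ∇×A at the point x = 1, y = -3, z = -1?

(∇×A)₁ = ∂A₃/∂y − ∂A₂/∂z = -15*x*y + 5*x*z + 9*z^2 + 5*z
(∇×A)₂ = ∂A₁/∂z − ∂A₃/∂x = -5*y*z - 4*z
(∇×A)₃ = ∂A₂/∂x − ∂A₁/∂y = 15*y*z + 12*y
∇×A = (-15*x*y + 5*x*z + 9*z^2 + 5*z, -5*y*z - 4*z, 15*y*z + 12*y)
At (1, -3, -1): (44, -11, 9).

(44, -11, 9)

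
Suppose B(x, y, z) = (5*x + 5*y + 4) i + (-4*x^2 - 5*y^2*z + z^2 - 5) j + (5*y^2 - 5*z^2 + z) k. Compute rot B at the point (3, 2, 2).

(36, 0, -29)

(∇×B)₁ = ∂B₃/∂y − ∂B₂/∂z = 5*y^2 + 10*y - 2*z
(∇×B)₂ = ∂B₁/∂z − ∂B₃/∂x = 0
(∇×B)₃ = ∂B₂/∂x − ∂B₁/∂y = -8*x - 5
∇×B = (5*y^2 + 10*y - 2*z, 0, -8*x - 5)
At (3, 2, 2): (36, 0, -29).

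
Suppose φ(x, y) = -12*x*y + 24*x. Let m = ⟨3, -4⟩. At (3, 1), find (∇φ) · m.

∂φ/∂x = -12*y + 24
∂φ/∂y = -12*x
∇φ at (3, 1) = (12, -36)
∇φ · m = (12)(3) + (-36)(-4) = 180

180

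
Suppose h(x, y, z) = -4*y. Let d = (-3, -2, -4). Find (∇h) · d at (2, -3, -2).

∂h/∂x = 0
∂h/∂y = -4
∂h/∂z = 0
∇h at (2, -3, -2) = (0, -4, 0)
∇h · d = (0)(-3) + (-4)(-2) + (0)(-4) = 8

8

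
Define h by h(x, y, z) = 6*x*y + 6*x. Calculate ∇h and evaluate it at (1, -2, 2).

(-6, 6, 0)

∂h/∂x = 6*y + 6
∂h/∂y = 6*x
∂h/∂z = 0
∇h = (6*y + 6, 6*x, 0)
At (1, -2, 2): (-6, 6, 0).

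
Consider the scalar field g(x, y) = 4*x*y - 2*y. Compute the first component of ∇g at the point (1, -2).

-8

(∇g)_1 = ∂g/∂x = 4*y
At (1, -2): -8.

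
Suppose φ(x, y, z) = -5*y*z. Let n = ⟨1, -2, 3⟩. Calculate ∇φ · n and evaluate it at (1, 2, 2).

-10

∂φ/∂x = 0
∂φ/∂y = -5*z
∂φ/∂z = -5*y
∇φ at (1, 2, 2) = (0, -10, -10)
∇φ · n = (0)(1) + (-10)(-2) + (-10)(3) = -10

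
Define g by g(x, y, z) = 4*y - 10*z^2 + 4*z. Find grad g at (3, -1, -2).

(0, 4, 44)

∂g/∂x = 0
∂g/∂y = 4
∂g/∂z = -20*z + 4
∇g = (0, 4, -20*z + 4)
At (3, -1, -2): (0, 4, 44).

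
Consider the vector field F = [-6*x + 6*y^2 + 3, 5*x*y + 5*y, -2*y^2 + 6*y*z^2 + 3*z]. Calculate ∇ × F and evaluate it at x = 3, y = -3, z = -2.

(∇×F)₁ = ∂F₃/∂y − ∂F₂/∂z = -4*y + 6*z^2
(∇×F)₂ = ∂F₁/∂z − ∂F₃/∂x = 0
(∇×F)₃ = ∂F₂/∂x − ∂F₁/∂y = -7*y
∇×F = (-4*y + 6*z^2, 0, -7*y)
At (3, -3, -2): (36, 0, 21).

(36, 0, 21)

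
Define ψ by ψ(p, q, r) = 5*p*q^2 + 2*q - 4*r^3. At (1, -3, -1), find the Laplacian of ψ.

∂²ψ/∂p² = 0
∂²ψ/∂q² = 10*p
∂²ψ/∂r² = -24*r
∇²ψ = 10*p - 24*r
At (1, -3, -1): 34.

34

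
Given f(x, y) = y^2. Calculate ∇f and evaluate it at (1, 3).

∂f/∂x = 0
∂f/∂y = 2*y
∇f = (0, 2*y)
At (1, 3): (0, 6).

(0, 6)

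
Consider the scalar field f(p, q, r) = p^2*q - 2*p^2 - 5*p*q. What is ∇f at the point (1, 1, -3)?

∂f/∂p = 2*p*q - 4*p - 5*q
∂f/∂q = p^2 - 5*p
∂f/∂r = 0
∇f = (2*p*q - 4*p - 5*q, p^2 - 5*p, 0)
At (1, 1, -3): (-7, -4, 0).

(-7, -4, 0)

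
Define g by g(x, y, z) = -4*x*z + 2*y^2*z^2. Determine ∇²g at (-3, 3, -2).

52

∂²g/∂x² = 0
∂²g/∂y² = 4*z^2
∂²g/∂z² = 4*y^2
∇²g = 4*y^2 + 4*z^2
At (-3, 3, -2): 52.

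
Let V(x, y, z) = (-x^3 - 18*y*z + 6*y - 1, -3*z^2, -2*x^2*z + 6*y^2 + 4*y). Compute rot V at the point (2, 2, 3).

(∇×V)₁ = ∂V₃/∂y − ∂V₂/∂z = 12*y + 6*z + 4
(∇×V)₂ = ∂V₁/∂z − ∂V₃/∂x = 4*x*z - 18*y
(∇×V)₃ = ∂V₂/∂x − ∂V₁/∂y = 18*z - 6
∇×V = (12*y + 6*z + 4, 4*x*z - 18*y, 18*z - 6)
At (2, 2, 3): (46, -12, 48).

(46, -12, 48)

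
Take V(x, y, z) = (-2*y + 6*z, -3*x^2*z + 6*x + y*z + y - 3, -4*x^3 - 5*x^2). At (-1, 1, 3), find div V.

4

∂V₁/∂x = 0
∂V₂/∂y = z + 1
∂V₃/∂z = 0
∇·V = z + 1
At (-1, 1, 3): 4.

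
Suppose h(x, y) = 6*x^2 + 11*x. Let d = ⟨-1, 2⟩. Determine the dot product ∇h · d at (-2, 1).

13

∂h/∂x = 12*x + 11
∂h/∂y = 0
∇h at (-2, 1) = (-13, 0)
∇h · d = (-13)(-1) + (0)(2) = 13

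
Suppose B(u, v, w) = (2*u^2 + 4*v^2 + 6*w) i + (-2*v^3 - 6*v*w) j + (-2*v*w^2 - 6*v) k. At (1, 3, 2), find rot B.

(∇×B)₁ = ∂B₃/∂v − ∂B₂/∂w = 6*v - 2*w^2 - 6
(∇×B)₂ = ∂B₁/∂w − ∂B₃/∂u = 6
(∇×B)₃ = ∂B₂/∂u − ∂B₁/∂v = -8*v
∇×B = (6*v - 2*w^2 - 6, 6, -8*v)
At (1, 3, 2): (4, 6, -24).

(4, 6, -24)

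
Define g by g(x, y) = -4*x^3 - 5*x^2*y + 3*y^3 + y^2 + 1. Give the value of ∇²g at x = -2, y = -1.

∂²g/∂x² = -2*(12*x + 5*y)
∂²g/∂y² = 2*(9*y + 1)
∇²g = -24*x + 8*y + 2
At (-2, -1): 42.

42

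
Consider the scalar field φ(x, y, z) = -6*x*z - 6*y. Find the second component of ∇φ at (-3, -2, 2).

(∇φ)_2 = ∂φ/∂y = -6
At (-3, -2, 2): -6.

-6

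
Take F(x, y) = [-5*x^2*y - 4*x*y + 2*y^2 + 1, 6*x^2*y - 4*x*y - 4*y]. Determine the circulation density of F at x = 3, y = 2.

113

∂F₂/∂x = 12*x*y - 4*y
∂F₁/∂y = -5*x^2 - 4*x + 4*y
Scalar curl = 5*x^2 + 12*x*y + 4*x - 8*y
At (3, 2): 113.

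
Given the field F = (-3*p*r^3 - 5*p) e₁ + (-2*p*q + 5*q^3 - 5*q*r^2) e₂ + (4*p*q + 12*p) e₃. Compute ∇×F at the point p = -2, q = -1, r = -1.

(2, 10, 2)

(∇×F)₁ = ∂F₃/∂q − ∂F₂/∂r = 4*p + 10*q*r
(∇×F)₂ = ∂F₁/∂r − ∂F₃/∂p = -9*p*r^2 - 4*q - 12
(∇×F)₃ = ∂F₂/∂p − ∂F₁/∂q = -2*q
∇×F = (4*p + 10*q*r, -9*p*r^2 - 4*q - 12, -2*q)
At (-2, -1, -1): (2, 10, 2).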